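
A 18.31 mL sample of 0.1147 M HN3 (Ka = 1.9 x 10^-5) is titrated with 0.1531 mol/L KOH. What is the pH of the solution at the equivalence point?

8.77

n(HN3) = 0.1147 x 0.01831 = 0.002100 mol; V(KOH) at equivalence = 0.002100/0.1531 = 0.01372 L.
At equivalence all the acid is converted to N3-; total volume = 0.01831 + 0.01372 = 0.03203 L, so [N3-] = 0.002100/0.03203 = 0.06557 M.
Kb = Kw/Ka = 1.0e-14 / 1.9 x 10^-5 = 5.26e-10.
[OH^-] = sqrt(Kb x [N3-]) = sqrt(5.26e-10 x 0.06557) = 5.87e-6 M.
pOH = 5.23, so pH = 14.00 - 5.23 = 8.77.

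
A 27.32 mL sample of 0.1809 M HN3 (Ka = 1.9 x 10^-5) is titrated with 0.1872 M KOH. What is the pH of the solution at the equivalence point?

8.84

n(HN3) = 0.1809 x 0.02732 = 0.004942 mol; V(KOH) at equivalence = 0.004942/0.1872 = 0.02640 L.
At equivalence all the acid is converted to N3-; total volume = 0.02732 + 0.02640 = 0.05372 L, so [N3-] = 0.004942/0.05372 = 0.09200 M.
Kb = Kw/Ka = 1.0e-14 / 1.9 x 10^-5 = 5.26e-10.
[OH^-] = sqrt(Kb x [N3-]) = sqrt(5.26e-10 x 0.09200) = 6.96e-6 M.
pOH = 5.16, so pH = 14.00 - 5.16 = 8.84.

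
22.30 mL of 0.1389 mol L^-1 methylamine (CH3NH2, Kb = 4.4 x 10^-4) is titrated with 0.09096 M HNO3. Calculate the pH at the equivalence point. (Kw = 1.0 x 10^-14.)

5.95

n(CH3NH2) = 0.1389 x 0.02230 = 0.003097 mol; V(HNO3) at equivalence = 0.003097/0.09096 = 0.03405 L.
At equivalence the base is fully converted to CH3NH3+; total volume = 0.05635 L, so [CH3NH3+] = 0.003097/0.05635 = 0.05497 M.
Ka(CH3NH3+) = Kw/Kb = 1.0e-14 / 4.4 x 10^-4 = 2.27e-11.
[H^+] = sqrt(Ka x [CH3NH3+]) = sqrt(2.27e-11 x 0.05497) = 1.12e-6 M.
pH = -log(1.12e-6) = 5.95.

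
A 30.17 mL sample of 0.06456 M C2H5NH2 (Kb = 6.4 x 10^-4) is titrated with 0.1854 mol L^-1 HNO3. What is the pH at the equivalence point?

n(C2H5NH2) = 0.06456 x 0.03017 = 0.001948 mol; V(HNO3) at equivalence = 0.001948/0.1854 = 0.01051 L.
At equivalence the base is fully converted to C2H5NH3+; total volume = 0.04068 L, so [C2H5NH3+] = 0.001948/0.04068 = 0.04789 M.
Ka(C2H5NH3+) = Kw/Kb = 1.0e-14 / 6.4 x 10^-4 = 1.56e-11.
[H^+] = sqrt(Ka x [C2H5NH3+]) = sqrt(1.56e-11 x 0.04789) = 8.65e-7 M.
pH = -log(8.65e-7) = 6.06.

6.06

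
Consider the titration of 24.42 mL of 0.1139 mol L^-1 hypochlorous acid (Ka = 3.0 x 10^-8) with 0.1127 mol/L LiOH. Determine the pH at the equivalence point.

n(HClO) = 0.1139 x 0.02442 = 0.002781 mol; V(LiOH) at equivalence = 0.002781/0.1127 = 0.02468 L.
At equivalence all the acid is converted to ClO-; total volume = 0.02442 + 0.02468 = 0.04910 L, so [ClO-] = 0.002781/0.04910 = 0.05665 M.
Kb = Kw/Ka = 1.0e-14 / 3.0 x 10^-8 = 3.33e-7.
[OH^-] = sqrt(Kb x [ClO-]) = sqrt(3.33e-7 x 0.05665) = 0.000137 M.
pOH = 3.86, so pH = 14.00 - 3.86 = 10.14.

10.14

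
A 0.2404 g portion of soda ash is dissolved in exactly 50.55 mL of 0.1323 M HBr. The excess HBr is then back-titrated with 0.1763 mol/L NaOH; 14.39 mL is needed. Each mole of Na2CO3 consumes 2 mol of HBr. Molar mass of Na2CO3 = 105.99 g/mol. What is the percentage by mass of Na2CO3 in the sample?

91.5%

Total n(HBr) added = 0.1323 x 0.05055 = 0.006688 mol.
n(NaOH) used = 0.1763 x 0.01439 = 0.002537 mol, which equals the excess n(HBr).
So n(HBr) consumed by the sample = 0.006688 - 0.002537 = 0.004151 mol.
n(Na2CO3) = 0.004151 / 2 = 0.002075 mol.
mass Na2CO3 = 0.002075 x 105.99 = 0.2200 g, so %Na2CO3 = 0.2200/0.2404 x 100 = 91.5%.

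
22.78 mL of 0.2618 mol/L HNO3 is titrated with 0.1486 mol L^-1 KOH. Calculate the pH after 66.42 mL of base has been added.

12.64

n(acid) = 0.2618 x 0.02278 = 0.005964 mol; n(KOH) added = 0.1486 x 0.06642 = 0.009870 mol.
Base is in excess by 0.009870 - 0.005964 = 0.003906 mol in a total volume of 0.08920 L.
[OH^-] = 0.003906/0.08920 = 0.04379 M, so pOH = 1.36 and pH = 14.00 - 1.36 = 12.64.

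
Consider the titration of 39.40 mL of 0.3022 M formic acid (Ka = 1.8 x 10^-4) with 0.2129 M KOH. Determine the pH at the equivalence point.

8.42

n(HCOOH) = 0.3022 x 0.03940 = 0.01191 mol; V(KOH) at equivalence = 0.01191/0.2129 = 0.05593 L.
At equivalence all the acid is converted to HCOO-; total volume = 0.03940 + 0.05593 = 0.09533 L, so [HCOO-] = 0.01191/0.09533 = 0.1249 M.
Kb = Kw/Ka = 1.0e-14 / 1.8 x 10^-4 = 5.56e-11.
[OH^-] = sqrt(Kb x [HCOO-]) = sqrt(5.56e-11 x 0.1249) = 2.63e-6 M.
pOH = 5.58, so pH = 14.00 - 5.58 = 8.42.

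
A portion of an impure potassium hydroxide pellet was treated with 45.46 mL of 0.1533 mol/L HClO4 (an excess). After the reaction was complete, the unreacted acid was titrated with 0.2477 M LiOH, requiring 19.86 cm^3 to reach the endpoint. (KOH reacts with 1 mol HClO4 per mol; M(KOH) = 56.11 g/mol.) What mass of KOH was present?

0.115 g

Total n(HClO4) added = 0.1533 x 0.04546 = 0.006969 mol.
n(LiOH) used = 0.2477 x 0.01986 = 0.004919 mol, which equals the excess n(HClO4).
So n(HClO4) consumed by the sample = 0.006969 - 0.004919 = 0.002050 mol.
n(KOH) = 0.002050 / 1 = 0.002050 mol.
mass = 0.002050 mol x 56.11 g/mol = 0.115 g.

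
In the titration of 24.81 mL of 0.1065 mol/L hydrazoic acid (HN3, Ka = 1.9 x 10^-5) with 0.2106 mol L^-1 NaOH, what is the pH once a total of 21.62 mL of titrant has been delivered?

12.61

n(acid) = 0.1065 x 0.02481 = 0.002642 mol; n(NaOH) added = 0.2106 x 0.02162 = 0.004553 mol.
Base is in excess by 0.004553 - 0.002642 = 0.001911 mol in a total volume of 0.04643 L.
[OH^-] = 0.001911/0.04643 = 0.04116 M, so pOH = 1.39 and pH = 14.00 - 1.39 = 12.61.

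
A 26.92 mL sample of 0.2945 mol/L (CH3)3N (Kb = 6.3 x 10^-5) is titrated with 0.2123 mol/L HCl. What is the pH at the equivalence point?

n((CH3)3N) = 0.2945 x 0.02692 = 0.007928 mol; V(HCl) at equivalence = 0.007928/0.2123 = 0.03734 L.
At equivalence the base is fully converted to (CH3)3NH+; total volume = 0.06426 L, so [(CH3)3NH+] = 0.007928/0.06426 = 0.1234 M.
Ka((CH3)3NH+) = Kw/Kb = 1.0e-14 / 6.3 x 10^-5 = 1.59e-10.
[H^+] = sqrt(Ka x [(CH3)3NH+]) = sqrt(1.59e-10 x 0.1234) = 4.43e-6 M.
pH = -log(4.43e-6) = 5.35.

5.35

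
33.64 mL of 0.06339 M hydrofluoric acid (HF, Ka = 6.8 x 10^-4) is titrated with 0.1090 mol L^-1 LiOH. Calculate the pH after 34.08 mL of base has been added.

12.37

n(acid) = 0.06339 x 0.03364 = 0.002132 mol; n(LiOH) added = 0.1090 x 0.03408 = 0.003715 mol.
Base is in excess by 0.003715 - 0.002132 = 0.001582 mol in a total volume of 0.06772 L.
[OH^-] = 0.001582/0.06772 = 0.02337 M, so pOH = 1.63 and pH = 14.00 - 1.63 = 12.37.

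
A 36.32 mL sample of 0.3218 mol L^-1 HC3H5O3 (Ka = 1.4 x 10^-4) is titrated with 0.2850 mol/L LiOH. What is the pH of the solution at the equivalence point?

n(HC3H5O3) = 0.3218 x 0.03632 = 0.01169 mol; V(LiOH) at equivalence = 0.01169/0.2850 = 0.04101 L.
At equivalence all the acid is converted to C3H5O3-; total volume = 0.03632 + 0.04101 = 0.07733 L, so [C3H5O3-] = 0.01169/0.07733 = 0.1511 M.
Kb = Kw/Ka = 1.0e-14 / 1.4 x 10^-4 = 7.14e-11.
[OH^-] = sqrt(Kb x [C3H5O3-]) = sqrt(7.14e-11 x 0.1511) = 3.29e-6 M.
pOH = 5.48, so pH = 14.00 - 5.48 = 8.52.

8.52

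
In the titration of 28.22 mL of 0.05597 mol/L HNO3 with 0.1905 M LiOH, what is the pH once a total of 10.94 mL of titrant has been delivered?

n(acid) = 0.05597 x 0.02822 = 0.001579 mol; n(LiOH) added = 0.1905 x 0.01094 = 0.002084 mol.
Base is in excess by 0.002084 - 0.001579 = 0.0005046 mol in a total volume of 0.03916 L.
[OH^-] = 0.0005046/0.03916 = 0.01289 M, so pOH = 1.89 and pH = 14.00 - 1.89 = 12.11.

12.11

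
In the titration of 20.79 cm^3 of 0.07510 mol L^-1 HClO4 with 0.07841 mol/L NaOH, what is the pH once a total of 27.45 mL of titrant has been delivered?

12.09

n(acid) = 0.07510 x 0.02079 = 0.001561 mol; n(NaOH) added = 0.07841 x 0.02745 = 0.002152 mol.
Base is in excess by 0.002152 - 0.001561 = 0.0005910 mol in a total volume of 0.04824 L.
[OH^-] = 0.0005910/0.04824 = 0.01225 M, so pOH = 1.91 and pH = 14.00 - 1.91 = 12.09.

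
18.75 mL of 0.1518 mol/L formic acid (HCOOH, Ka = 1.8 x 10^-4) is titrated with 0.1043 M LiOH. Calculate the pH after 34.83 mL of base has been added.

12.17

n(acid) = 0.1518 x 0.01875 = 0.002846 mol; n(LiOH) added = 0.1043 x 0.03483 = 0.003633 mol.
Base is in excess by 0.003633 - 0.002846 = 0.0007865 mol in a total volume of 0.05358 L.
[OH^-] = 0.0007865/0.05358 = 0.01468 M, so pOH = 1.83 and pH = 14.00 - 1.83 = 12.17.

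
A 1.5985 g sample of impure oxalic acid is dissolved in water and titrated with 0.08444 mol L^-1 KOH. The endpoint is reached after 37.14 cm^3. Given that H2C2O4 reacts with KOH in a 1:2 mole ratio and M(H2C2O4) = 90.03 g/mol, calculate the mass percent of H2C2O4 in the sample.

8.83%

n(KOH) = 0.08444 x 0.03714 = 0.003136 mol.
n(H2C2O4) = 0.003136 / 2 = 0.001568 mol.
mass of H2C2O4 = 0.001568 x 90.03 = 0.1412 g.
% purity = 0.1412 / 1.5985 x 100 = 8.83%.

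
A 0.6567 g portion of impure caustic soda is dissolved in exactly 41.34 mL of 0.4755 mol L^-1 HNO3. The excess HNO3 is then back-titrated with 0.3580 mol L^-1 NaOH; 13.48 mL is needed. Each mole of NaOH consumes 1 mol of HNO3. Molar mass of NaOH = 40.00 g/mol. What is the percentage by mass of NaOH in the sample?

90.3%

Total n(HNO3) added = 0.4755 x 0.04134 = 0.01966 mol.
n(NaOH) used = 0.3580 x 0.01348 = 0.004826 mol, which equals the excess n(HNO3).
So n(HNO3) consumed by the sample = 0.01966 - 0.004826 = 0.01483 mol.
n(NaOH) = 0.01483 / 1 = 0.01483 mol.
mass NaOH = 0.01483 x 40.00 = 0.5933 g, so %NaOH = 0.5933/0.6567 x 100 = 90.3%.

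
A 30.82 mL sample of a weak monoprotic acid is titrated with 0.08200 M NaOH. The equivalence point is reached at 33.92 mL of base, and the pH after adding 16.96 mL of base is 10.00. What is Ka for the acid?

16.96 mL is half of the equivalence volume, so this is the half-equivalence point where [HA] = [A^-].
At half-equivalence pH = pKa, so pKa = 10.00.
Ka = 10^(-10.00) = 1.0 x 10^-10.

1.0 x 10^-10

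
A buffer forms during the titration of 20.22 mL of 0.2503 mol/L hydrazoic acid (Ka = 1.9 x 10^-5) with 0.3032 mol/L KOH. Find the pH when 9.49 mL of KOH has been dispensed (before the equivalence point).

Initial n(HN3) = 0.2503 x 0.02022 = 0.005061 mol.
n(KOH) added = 0.3032 x 0.009490 = 0.002877 mol, converting that many moles of HN3 to N3-.
Remaining n(HN3) = 0.002184 mol; n(N3-) = 0.002877 mol.
By Henderson-Hasselbalch, pH = pKa + log([A^-]/[HA]) = 4.72 + log(0.002877/0.002184) = 4.72 + (+0.12) = 4.84.

4.84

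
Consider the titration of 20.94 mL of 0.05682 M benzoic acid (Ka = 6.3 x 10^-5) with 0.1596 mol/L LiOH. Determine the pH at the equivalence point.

8.41

n(C6H5COOH) = 0.05682 x 0.02094 = 0.001190 mol; V(LiOH) at equivalence = 0.001190/0.1596 = 0.007455 L.
At equivalence all the acid is converted to C6H5COO-; total volume = 0.02094 + 0.007455 = 0.02839 L, so [C6H5COO-] = 0.001190/0.02839 = 0.04190 M.
Kb = Kw/Ka = 1.0e-14 / 6.3 x 10^-5 = 1.59e-10.
[OH^-] = sqrt(Kb x [C6H5COO-]) = sqrt(1.59e-10 x 0.04190) = 2.58e-6 M.
pOH = 5.59, so pH = 14.00 - 5.59 = 8.41.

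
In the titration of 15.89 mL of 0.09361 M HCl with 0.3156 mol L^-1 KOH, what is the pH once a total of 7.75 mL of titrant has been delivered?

n(acid) = 0.09361 x 0.01589 = 0.001487 mol; n(KOH) added = 0.3156 x 0.007750 = 0.002446 mol.
Base is in excess by 0.002446 - 0.001487 = 0.0009584 mol in a total volume of 0.02364 L.
[OH^-] = 0.0009584/0.02364 = 0.04054 M, so pOH = 1.39 and pH = 14.00 - 1.39 = 12.61.

12.61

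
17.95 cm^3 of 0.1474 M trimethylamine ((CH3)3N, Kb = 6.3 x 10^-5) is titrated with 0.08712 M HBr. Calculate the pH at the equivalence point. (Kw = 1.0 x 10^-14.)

n((CH3)3N) = 0.1474 x 0.01795 = 0.002646 mol; V(HBr) at equivalence = 0.002646/0.08712 = 0.03037 L.
At equivalence the base is fully converted to (CH3)3NH+; total volume = 0.04832 L, so [(CH3)3NH+] = 0.002646/0.04832 = 0.05476 M.
Ka((CH3)3NH+) = Kw/Kb = 1.0e-14 / 6.3 x 10^-5 = 1.59e-10.
[H^+] = sqrt(Ka x [(CH3)3NH+]) = sqrt(1.59e-10 x 0.05476) = 2.95e-6 M.
pH = -log(2.95e-6) = 5.53.

5.53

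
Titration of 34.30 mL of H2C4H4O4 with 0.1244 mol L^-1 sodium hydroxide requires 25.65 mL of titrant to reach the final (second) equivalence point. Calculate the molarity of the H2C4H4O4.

n(NaOH) = 0.1244 x 0.02565 = 0.003191 mol.
At the final (second) equivalence point, 2 mol OH^- react per mol H2C4H4O4, so n(H2C4H4O4) = 0.003191 / 2 = 0.001595 mol.
[H2C4H4O4] = 0.001595 / 0.03430 L = 0.0465 M.

0.0465 M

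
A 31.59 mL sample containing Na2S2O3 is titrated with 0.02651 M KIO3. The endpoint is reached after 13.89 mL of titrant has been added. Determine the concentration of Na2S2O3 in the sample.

n(KIO3) = 0.02651 x 0.01389 = 0.0003682 mol.
From the balanced equation, 1 mol KIO3 reacts with 6 mol Na2S2O3, so n(Na2S2O3) = 0.0003682 x 6/1 = 0.002209 mol.
[Na2S2O3] = 0.002209 / 0.03159 L = 0.0699 M.

0.0699 M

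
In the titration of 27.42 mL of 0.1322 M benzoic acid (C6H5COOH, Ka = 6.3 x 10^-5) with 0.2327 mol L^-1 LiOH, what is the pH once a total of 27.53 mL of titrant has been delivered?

n(acid) = 0.1322 x 0.02742 = 0.003625 mol; n(LiOH) added = 0.2327 x 0.02753 = 0.006406 mol.
Base is in excess by 0.006406 - 0.003625 = 0.002781 mol in a total volume of 0.05495 L.
[OH^-] = 0.002781/0.05495 = 0.05062 M, so pOH = 1.30 and pH = 14.00 - 1.30 = 12.70.

12.70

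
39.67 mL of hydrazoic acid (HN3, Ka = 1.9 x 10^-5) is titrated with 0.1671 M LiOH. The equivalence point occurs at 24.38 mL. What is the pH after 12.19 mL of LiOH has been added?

4.72

12.19 mL is exactly half the equivalence volume (24.38/2), i.e. the half-equivalence point.
There, n(HA) = n(A^-), so pH = pKa = -log(1.9 x 10^-5) = 4.72.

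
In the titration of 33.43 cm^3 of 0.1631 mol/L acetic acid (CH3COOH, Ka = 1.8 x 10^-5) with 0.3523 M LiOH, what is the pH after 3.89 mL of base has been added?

4.27

Initial n(CH3COOH) = 0.1631 x 0.03343 = 0.005452 mol.
n(LiOH) added = 0.3523 x 0.003890 = 0.001370 mol, converting that many moles of CH3COOH to CH3COO-.
Remaining n(CH3COOH) = 0.004082 mol; n(CH3COO-) = 0.001370 mol.
By Henderson-Hasselbalch, pH = pKa + log([A^-]/[HA]) = 4.74 + log(0.001370/0.004082) = 4.74 + (-0.47) = 4.27.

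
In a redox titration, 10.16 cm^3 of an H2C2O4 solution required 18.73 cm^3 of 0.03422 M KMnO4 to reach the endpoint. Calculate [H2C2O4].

n(KMnO4) = 0.03422 x 0.01873 = 0.0006409 mol.
From the balanced equation, 2 mol KMnO4 reacts with 5 mol H2C2O4, so n(H2C2O4) = 0.0006409 x 5/2 = 0.001602 mol.
[H2C2O4] = 0.001602 / 0.01016 L = 0.158 M.

0.158 M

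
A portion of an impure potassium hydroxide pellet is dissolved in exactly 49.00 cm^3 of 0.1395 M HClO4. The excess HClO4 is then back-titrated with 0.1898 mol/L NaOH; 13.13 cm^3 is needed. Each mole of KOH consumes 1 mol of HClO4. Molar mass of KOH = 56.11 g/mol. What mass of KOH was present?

Total n(HClO4) added = 0.1395 x 0.04900 = 0.006836 mol.
n(NaOH) used = 0.1898 x 0.01313 = 0.002492 mol, which equals the excess n(HClO4).
So n(HClO4) consumed by the sample = 0.006836 - 0.002492 = 0.004343 mol.
n(KOH) = 0.004343 / 1 = 0.004343 mol.
mass = 0.004343 mol x 56.11 g/mol = 0.244 g.

0.244 g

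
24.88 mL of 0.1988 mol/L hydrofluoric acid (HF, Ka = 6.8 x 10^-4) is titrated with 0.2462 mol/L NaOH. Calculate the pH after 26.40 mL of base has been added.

n(acid) = 0.1988 x 0.02488 = 0.004946 mol; n(NaOH) added = 0.2462 x 0.02640 = 0.006500 mol.
Base is in excess by 0.006500 - 0.004946 = 0.001554 mol in a total volume of 0.05128 L.
[OH^-] = 0.001554/0.05128 = 0.03030 M, so pOH = 1.52 and pH = 14.00 - 1.52 = 12.48.

12.48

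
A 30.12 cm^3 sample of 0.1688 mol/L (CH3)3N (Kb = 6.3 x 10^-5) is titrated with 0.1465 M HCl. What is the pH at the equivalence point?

5.45

n((CH3)3N) = 0.1688 x 0.03012 = 0.005084 mol; V(HCl) at equivalence = 0.005084/0.1465 = 0.03470 L.
At equivalence the base is fully converted to (CH3)3NH+; total volume = 0.06482 L, so [(CH3)3NH+] = 0.005084/0.06482 = 0.07843 M.
Ka((CH3)3NH+) = Kw/Kb = 1.0e-14 / 6.3 x 10^-5 = 1.59e-10.
[H^+] = sqrt(Ka x [(CH3)3NH+]) = sqrt(1.59e-10 x 0.07843) = 3.53e-6 M.
pH = -log(3.53e-6) = 5.45.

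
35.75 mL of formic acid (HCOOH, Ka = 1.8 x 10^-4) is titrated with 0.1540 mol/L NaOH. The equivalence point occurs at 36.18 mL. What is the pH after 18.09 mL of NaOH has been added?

18.09 mL is exactly half the equivalence volume (36.18/2), i.e. the half-equivalence point.
There, n(HA) = n(A^-), so pH = pKa = -log(1.8 x 10^-4) = 3.74.

3.74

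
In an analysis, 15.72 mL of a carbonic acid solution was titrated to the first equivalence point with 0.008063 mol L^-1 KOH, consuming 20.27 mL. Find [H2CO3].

n(KOH) = 0.008063 x 0.02027 = 0.0001634 mol.
At the first equivalence point, 1 mol OH^- react per mol H2CO3, so n(H2CO3) = 0.0001634 / 1 = 0.0001634 mol.
[H2CO3] = 0.0001634 / 0.01572 L = 0.0104 M.

0.0104 M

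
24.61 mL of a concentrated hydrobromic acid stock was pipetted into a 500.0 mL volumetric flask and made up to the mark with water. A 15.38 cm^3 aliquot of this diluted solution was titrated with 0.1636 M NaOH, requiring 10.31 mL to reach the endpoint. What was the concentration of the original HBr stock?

2.23 M

n(NaOH) = 0.1636 x 0.01031 = 0.001687 mol.
n(HBr) in the aliquot = 0.001687 mol.
[diluted HBr] = 0.001687 / 0.01538 = 0.1097 M.
Dilution factor = 500.0/24.61 = 20.32, so [stock] = 0.1097 x 20.32 = 2.23 M.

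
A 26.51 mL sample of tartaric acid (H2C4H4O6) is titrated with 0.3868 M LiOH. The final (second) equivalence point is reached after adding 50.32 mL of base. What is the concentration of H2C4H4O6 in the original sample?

n(LiOH) = 0.3868 x 0.05032 = 0.01946 mol.
At the final (second) equivalence point, 2 mol OH^- react per mol H2C4H4O6, so n(H2C4H4O6) = 0.01946 / 2 = 0.009732 mol.
[H2C4H4O6] = 0.009732 / 0.02651 L = 0.367 M.

0.367 M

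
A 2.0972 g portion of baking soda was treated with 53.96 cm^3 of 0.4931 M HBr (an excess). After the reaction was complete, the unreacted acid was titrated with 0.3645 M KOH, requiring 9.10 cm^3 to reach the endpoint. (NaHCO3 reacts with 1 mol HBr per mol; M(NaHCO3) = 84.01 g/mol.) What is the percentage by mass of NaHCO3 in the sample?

93.3%

Total n(HBr) added = 0.4931 x 0.05396 = 0.02661 mol.
n(KOH) used = 0.3645 x 0.009100 = 0.003317 mol, which equals the excess n(HBr).
So n(HBr) consumed by the sample = 0.02661 - 0.003317 = 0.02329 mol.
n(NaHCO3) = 0.02329 / 1 = 0.02329 mol.
mass NaHCO3 = 0.02329 x 84.01 = 1.957 g, so %NaHCO3 = 1.957/2.0972 x 100 = 93.3%.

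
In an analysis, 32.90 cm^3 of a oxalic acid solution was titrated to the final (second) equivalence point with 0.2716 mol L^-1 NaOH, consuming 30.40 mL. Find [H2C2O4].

0.125 M

n(NaOH) = 0.2716 x 0.03040 = 0.008257 mol.
At the final (second) equivalence point, 2 mol OH^- react per mol H2C2O4, so n(H2C2O4) = 0.008257 / 2 = 0.004128 mol.
[H2C2O4] = 0.004128 / 0.03290 L = 0.125 M.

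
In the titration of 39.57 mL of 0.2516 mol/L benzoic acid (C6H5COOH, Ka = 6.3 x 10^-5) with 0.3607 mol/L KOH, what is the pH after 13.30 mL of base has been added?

4.17

Initial n(C6H5COOH) = 0.2516 x 0.03957 = 0.009956 mol.
n(KOH) added = 0.3607 x 0.01330 = 0.004797 mol, converting that many moles of C6H5COOH to C6H5COO-.
Remaining n(C6H5COOH) = 0.005159 mol; n(C6H5COO-) = 0.004797 mol.
By Henderson-Hasselbalch, pH = pKa + log([A^-]/[HA]) = 4.20 + log(0.004797/0.005159) = 4.20 + (-0.03) = 4.17.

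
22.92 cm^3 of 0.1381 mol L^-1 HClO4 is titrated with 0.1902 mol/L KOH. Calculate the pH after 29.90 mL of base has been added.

12.68

n(acid) = 0.1381 x 0.02292 = 0.003165 mol; n(KOH) added = 0.1902 x 0.02990 = 0.005687 mol.
Base is in excess by 0.005687 - 0.003165 = 0.002522 mol in a total volume of 0.05282 L.
[OH^-] = 0.002522/0.05282 = 0.04774 M, so pOH = 1.32 and pH = 14.00 - 1.32 = 12.68.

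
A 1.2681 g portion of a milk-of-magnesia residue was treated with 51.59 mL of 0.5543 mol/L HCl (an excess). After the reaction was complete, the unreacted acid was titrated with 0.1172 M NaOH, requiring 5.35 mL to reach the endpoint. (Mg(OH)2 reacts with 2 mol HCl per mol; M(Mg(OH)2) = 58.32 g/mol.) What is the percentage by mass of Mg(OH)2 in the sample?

Total n(HCl) added = 0.5543 x 0.05159 = 0.02860 mol.
n(NaOH) used = 0.1172 x 0.005350 = 0.0006270 mol, which equals the excess n(HCl).
So n(HCl) consumed by the sample = 0.02860 - 0.0006270 = 0.02797 mol.
n(Mg(OH)2) = 0.02797 / 2 = 0.01398 mol.
mass Mg(OH)2 = 0.01398 x 58.32 = 0.8156 g, so %Mg(OH)2 = 0.8156/1.2681 x 100 = 64.3%.

64.3%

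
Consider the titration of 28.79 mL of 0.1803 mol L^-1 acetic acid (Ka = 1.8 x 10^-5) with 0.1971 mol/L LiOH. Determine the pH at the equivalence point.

8.86

n(CH3COOH) = 0.1803 x 0.02879 = 0.005191 mol; V(LiOH) at equivalence = 0.005191/0.1971 = 0.02634 L.
At equivalence all the acid is converted to CH3COO-; total volume = 0.02879 + 0.02634 = 0.05513 L, so [CH3COO-] = 0.005191/0.05513 = 0.09416 M.
Kb = Kw/Ka = 1.0e-14 / 1.8 x 10^-5 = 5.56e-10.
[OH^-] = sqrt(Kb x [CH3COO-]) = sqrt(5.56e-10 x 0.09416) = 7.23e-6 M.
pOH = 5.14, so pH = 14.00 - 5.14 = 8.86.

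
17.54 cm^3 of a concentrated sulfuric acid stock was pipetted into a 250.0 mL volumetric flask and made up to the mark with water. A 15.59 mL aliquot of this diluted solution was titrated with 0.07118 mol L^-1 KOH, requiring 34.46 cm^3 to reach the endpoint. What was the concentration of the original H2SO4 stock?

1.12 M

n(KOH) = 0.07118 x 0.03446 = 0.002453 mol.
n(H2SO4) in the aliquot = 0.002453 x 1/2 = 0.001226 mol.
[diluted H2SO4] = 0.001226 / 0.01559 = 0.07867 M.
Dilution factor = 250.0/17.54 = 14.25, so [stock] = 0.07867 x 14.25 = 1.12 M.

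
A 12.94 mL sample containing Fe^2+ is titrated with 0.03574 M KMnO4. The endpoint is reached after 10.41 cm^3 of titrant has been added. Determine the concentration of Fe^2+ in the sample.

0.144 M

n(KMnO4) = 0.03574 x 0.01041 = 0.0003721 mol.
From the balanced equation, 1 mol KMnO4 reacts with 5 mol Fe^2+, so n(Fe^2+) = 0.0003721 x 5/1 = 0.001860 mol.
[Fe^2+] = 0.001860 / 0.01294 L = 0.144 M.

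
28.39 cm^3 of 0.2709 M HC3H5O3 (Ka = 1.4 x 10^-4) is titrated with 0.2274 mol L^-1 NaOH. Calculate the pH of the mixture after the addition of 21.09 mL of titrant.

Initial n(HC3H5O3) = 0.2709 x 0.02839 = 0.007691 mol.
n(NaOH) added = 0.2274 x 0.02109 = 0.004796 mol, converting that many moles of HC3H5O3 to C3H5O3-.
Remaining n(HC3H5O3) = 0.002895 mol; n(C3H5O3-) = 0.004796 mol.
By Henderson-Hasselbalch, pH = pKa + log([A^-]/[HA]) = 3.85 + log(0.004796/0.002895) = 3.85 + (+0.22) = 4.07.

4.07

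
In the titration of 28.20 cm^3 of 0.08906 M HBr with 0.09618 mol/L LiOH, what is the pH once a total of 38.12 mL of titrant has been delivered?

n(acid) = 0.08906 x 0.02820 = 0.002511 mol; n(LiOH) added = 0.09618 x 0.03812 = 0.003666 mol.
Base is in excess by 0.003666 - 0.002511 = 0.001155 mol in a total volume of 0.06632 L.
[OH^-] = 0.001155/0.06632 = 0.01741 M, so pOH = 1.76 and pH = 14.00 - 1.76 = 12.24.

12.24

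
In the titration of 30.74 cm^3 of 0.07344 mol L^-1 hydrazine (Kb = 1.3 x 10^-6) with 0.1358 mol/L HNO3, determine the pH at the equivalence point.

4.72

n(N2H4) = 0.07344 x 0.03074 = 0.002258 mol; V(HNO3) at equivalence = 0.002258/0.1358 = 0.01662 L.
At equivalence the base is fully converted to N2H5+; total volume = 0.04736 L, so [N2H5+] = 0.002258/0.04736 = 0.04766 M.
Ka(N2H5+) = Kw/Kb = 1.0e-14 / 1.3 x 10^-6 = 7.69e-9.
[H^+] = sqrt(Ka x [N2H5+]) = sqrt(7.69e-9 x 0.04766) = 1.91e-5 M.
pH = -log(1.91e-5) = 4.72.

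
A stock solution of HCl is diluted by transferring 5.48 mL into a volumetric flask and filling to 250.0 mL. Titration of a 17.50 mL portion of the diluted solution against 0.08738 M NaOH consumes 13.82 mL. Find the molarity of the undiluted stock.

n(NaOH) = 0.08738 x 0.01382 = 0.001208 mol.
n(HCl) in the aliquot = 0.001208 mol.
[diluted HCl] = 0.001208 / 0.01750 = 0.06901 M.
Dilution factor = 250.0/5.480 = 45.62, so [stock] = 0.06901 x 45.62 = 3.15 M.

3.15 M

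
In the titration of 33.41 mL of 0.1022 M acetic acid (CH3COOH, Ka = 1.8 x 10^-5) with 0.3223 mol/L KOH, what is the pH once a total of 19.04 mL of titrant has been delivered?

12.72

n(acid) = 0.1022 x 0.03341 = 0.003415 mol; n(KOH) added = 0.3223 x 0.01904 = 0.006137 mol.
Base is in excess by 0.006137 - 0.003415 = 0.002722 mol in a total volume of 0.05245 L.
[OH^-] = 0.002722/0.05245 = 0.05190 M, so pOH = 1.28 and pH = 14.00 - 1.28 = 12.72.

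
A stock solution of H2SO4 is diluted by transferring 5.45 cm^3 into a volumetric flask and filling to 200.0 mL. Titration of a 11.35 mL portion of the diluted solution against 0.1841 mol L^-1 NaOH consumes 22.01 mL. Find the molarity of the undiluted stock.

n(NaOH) = 0.1841 x 0.02201 = 0.004052 mol.
n(H2SO4) in the aliquot = 0.004052 x 1/2 = 0.002026 mol.
[diluted H2SO4] = 0.002026 / 0.01135 = 0.1785 M.
Dilution factor = 200.0/5.450 = 36.70, so [stock] = 0.1785 x 36.70 = 6.55 M.

6.55 M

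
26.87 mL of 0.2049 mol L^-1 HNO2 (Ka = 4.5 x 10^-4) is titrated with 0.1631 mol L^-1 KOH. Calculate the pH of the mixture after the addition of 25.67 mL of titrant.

3.85

Initial n(HNO2) = 0.2049 x 0.02687 = 0.005506 mol.
n(KOH) added = 0.1631 x 0.02567 = 0.004187 mol, converting that many moles of HNO2 to NO2-.
Remaining n(HNO2) = 0.001319 mol; n(NO2-) = 0.004187 mol.
By Henderson-Hasselbalch, pH = pKa + log([A^-]/[HA]) = 3.35 + log(0.004187/0.001319) = 3.35 + (+0.50) = 3.85.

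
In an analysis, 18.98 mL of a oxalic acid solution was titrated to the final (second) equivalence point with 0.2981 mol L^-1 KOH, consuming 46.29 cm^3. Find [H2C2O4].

n(KOH) = 0.2981 x 0.04629 = 0.01380 mol.
At the final (second) equivalence point, 2 mol OH^- react per mol H2C2O4, so n(H2C2O4) = 0.01380 / 2 = 0.006900 mol.
[H2C2O4] = 0.006900 / 0.01898 L = 0.364 M.

0.364 M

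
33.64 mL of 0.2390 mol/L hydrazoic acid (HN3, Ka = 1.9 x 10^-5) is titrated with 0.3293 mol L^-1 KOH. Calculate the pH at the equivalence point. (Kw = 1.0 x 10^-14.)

8.93

n(HN3) = 0.2390 x 0.03364 = 0.008040 mol; V(KOH) at equivalence = 0.008040/0.3293 = 0.02442 L.
At equivalence all the acid is converted to N3-; total volume = 0.03364 + 0.02442 = 0.05806 L, so [N3-] = 0.008040/0.05806 = 0.1385 M.
Kb = Kw/Ka = 1.0e-14 / 1.9 x 10^-5 = 5.26e-10.
[OH^-] = sqrt(Kb x [N3-]) = sqrt(5.26e-10 x 0.1385) = 8.54e-6 M.
pOH = 5.07, so pH = 14.00 - 5.07 = 8.93.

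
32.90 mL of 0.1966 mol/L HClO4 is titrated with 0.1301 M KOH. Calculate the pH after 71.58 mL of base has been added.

12.43

n(acid) = 0.1966 x 0.03290 = 0.006468 mol; n(KOH) added = 0.1301 x 0.07158 = 0.009313 mol.
Base is in excess by 0.009313 - 0.006468 = 0.002844 mol in a total volume of 0.1045 L.
[OH^-] = 0.002844/0.1045 = 0.02722 M, so pOH = 1.57 and pH = 14.00 - 1.57 = 12.43.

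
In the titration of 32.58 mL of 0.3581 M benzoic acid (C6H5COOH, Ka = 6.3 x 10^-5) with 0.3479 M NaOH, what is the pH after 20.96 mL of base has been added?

Initial n(C6H5COOH) = 0.3581 x 0.03258 = 0.01167 mol.
n(NaOH) added = 0.3479 x 0.02096 = 0.007292 mol, converting that many moles of C6H5COOH to C6H5COO-.
Remaining n(C6H5COOH) = 0.004375 mol; n(C6H5COO-) = 0.007292 mol.
By Henderson-Hasselbalch, pH = pKa + log([A^-]/[HA]) = 4.20 + log(0.007292/0.004375) = 4.20 + (+0.22) = 4.42.

4.42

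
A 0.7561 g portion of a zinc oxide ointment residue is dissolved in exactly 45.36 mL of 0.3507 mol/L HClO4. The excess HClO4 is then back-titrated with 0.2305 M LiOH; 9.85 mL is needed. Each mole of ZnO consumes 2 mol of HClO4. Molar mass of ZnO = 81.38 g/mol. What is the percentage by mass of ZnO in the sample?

73.4%

Total n(HClO4) added = 0.3507 x 0.04536 = 0.01591 mol.
n(LiOH) used = 0.2305 x 0.009850 = 0.002270 mol, which equals the excess n(HClO4).
So n(HClO4) consumed by the sample = 0.01591 - 0.002270 = 0.01364 mol.
n(ZnO) = 0.01364 / 2 = 0.006819 mol.
mass ZnO = 0.006819 x 81.38 = 0.5549 g, so %ZnO = 0.5549/0.7561 x 100 = 73.4%.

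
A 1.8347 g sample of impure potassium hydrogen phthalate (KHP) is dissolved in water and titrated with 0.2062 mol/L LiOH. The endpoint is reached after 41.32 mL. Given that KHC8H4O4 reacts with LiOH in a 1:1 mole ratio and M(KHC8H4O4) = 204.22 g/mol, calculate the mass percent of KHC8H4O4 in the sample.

n(LiOH) = 0.2062 x 0.04132 = 0.008520 mol.
n(KHC8H4O4) = 0.008520 / 1 = 0.008520 mol.
mass of KHC8H4O4 = 0.008520 x 204.22 = 1.740 g.
% purity = 1.740 / 1.8347 x 100 = 94.8%.

94.8%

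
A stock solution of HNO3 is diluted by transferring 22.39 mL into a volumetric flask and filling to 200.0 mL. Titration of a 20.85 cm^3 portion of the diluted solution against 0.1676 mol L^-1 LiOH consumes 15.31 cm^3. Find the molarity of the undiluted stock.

n(LiOH) = 0.1676 x 0.01531 = 0.002566 mol.
n(HNO3) in the aliquot = 0.002566 mol.
[diluted HNO3] = 0.002566 / 0.02085 = 0.1231 M.
Dilution factor = 200.0/22.39 = 8.933, so [stock] = 0.1231 x 8.933 = 1.10 M.

1.10 M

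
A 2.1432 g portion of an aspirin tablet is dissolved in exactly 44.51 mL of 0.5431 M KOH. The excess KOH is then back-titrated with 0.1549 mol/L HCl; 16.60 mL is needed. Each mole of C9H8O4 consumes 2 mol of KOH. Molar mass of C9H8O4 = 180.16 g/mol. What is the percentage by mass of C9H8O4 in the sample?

90.8%

Total n(KOH) added = 0.5431 x 0.04451 = 0.02417 mol.
n(HCl) used = 0.1549 x 0.01660 = 0.002571 mol, which equals the excess n(KOH).
So n(KOH) consumed by the sample = 0.02417 - 0.002571 = 0.02160 mol.
n(C9H8O4) = 0.02160 / 2 = 0.01080 mol.
mass C9H8O4 = 0.01080 x 180.16 = 1.946 g, so %C9H8O4 = 1.946/2.1432 x 100 = 90.8%.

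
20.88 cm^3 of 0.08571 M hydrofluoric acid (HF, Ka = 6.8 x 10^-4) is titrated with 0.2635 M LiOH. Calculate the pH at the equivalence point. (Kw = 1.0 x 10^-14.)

7.99

n(HF) = 0.08571 x 0.02088 = 0.001790 mol; V(LiOH) at equivalence = 0.001790/0.2635 = 0.006792 L.
At equivalence all the acid is converted to F-; total volume = 0.02088 + 0.006792 = 0.02767 L, so [F-] = 0.001790/0.02767 = 0.06467 M.
Kb = Kw/Ka = 1.0e-14 / 6.8 x 10^-4 = 1.47e-11.
[OH^-] = sqrt(Kb x [F-]) = sqrt(1.47e-11 x 0.06467) = 9.75e-7 M.
pOH = 6.01, so pH = 14.00 - 6.01 = 7.99.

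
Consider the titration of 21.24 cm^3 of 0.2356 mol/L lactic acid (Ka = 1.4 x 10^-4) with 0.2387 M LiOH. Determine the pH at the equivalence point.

8.46

n(HC3H5O3) = 0.2356 x 0.02124 = 0.005004 mol; V(LiOH) at equivalence = 0.005004/0.2387 = 0.02096 L.
At equivalence all the acid is converted to C3H5O3-; total volume = 0.02124 + 0.02096 = 0.04220 L, so [C3H5O3-] = 0.005004/0.04220 = 0.1186 M.
Kb = Kw/Ka = 1.0e-14 / 1.4 x 10^-4 = 7.14e-11.
[OH^-] = sqrt(Kb x [C3H5O3-]) = sqrt(7.14e-11 x 0.1186) = 2.91e-6 M.
pOH = 5.54, so pH = 14.00 - 5.54 = 8.46.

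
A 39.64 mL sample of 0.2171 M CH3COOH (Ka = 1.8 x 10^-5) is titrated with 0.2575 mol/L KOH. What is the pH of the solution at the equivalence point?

8.91

n(CH3COOH) = 0.2171 x 0.03964 = 0.008606 mol; V(KOH) at equivalence = 0.008606/0.2575 = 0.03342 L.
At equivalence all the acid is converted to CH3COO-; total volume = 0.03964 + 0.03342 = 0.07306 L, so [CH3COO-] = 0.008606/0.07306 = 0.1178 M.
Kb = Kw/Ka = 1.0e-14 / 1.8 x 10^-5 = 5.56e-10.
[OH^-] = sqrt(Kb x [CH3COO-]) = sqrt(5.56e-10 x 0.1178) = 8.09e-6 M.
pOH = 5.09, so pH = 14.00 - 5.09 = 8.91.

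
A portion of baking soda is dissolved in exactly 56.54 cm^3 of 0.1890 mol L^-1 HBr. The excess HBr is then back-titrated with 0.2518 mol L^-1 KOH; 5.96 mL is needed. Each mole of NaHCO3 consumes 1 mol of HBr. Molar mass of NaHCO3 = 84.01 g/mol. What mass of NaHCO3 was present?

0.772 g

Total n(HBr) added = 0.1890 x 0.05654 = 0.01069 mol.
n(KOH) used = 0.2518 x 0.005960 = 0.001501 mol, which equals the excess n(HBr).
So n(HBr) consumed by the sample = 0.01069 - 0.001501 = 0.009185 mol.
n(NaHCO3) = 0.009185 / 1 = 0.009185 mol.
mass = 0.009185 mol x 84.01 g/mol = 0.772 g.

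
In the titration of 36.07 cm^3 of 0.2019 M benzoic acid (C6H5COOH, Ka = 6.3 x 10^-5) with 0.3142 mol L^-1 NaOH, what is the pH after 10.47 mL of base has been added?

Initial n(C6H5COOH) = 0.2019 x 0.03607 = 0.007283 mol.
n(NaOH) added = 0.3142 x 0.01047 = 0.003290 mol, converting that many moles of C6H5COOH to C6H5COO-.
Remaining n(C6H5COOH) = 0.003993 mol; n(C6H5COO-) = 0.003290 mol.
By Henderson-Hasselbalch, pH = pKa + log([A^-]/[HA]) = 4.20 + log(0.003290/0.003993) = 4.20 + (-0.08) = 4.12.

4.12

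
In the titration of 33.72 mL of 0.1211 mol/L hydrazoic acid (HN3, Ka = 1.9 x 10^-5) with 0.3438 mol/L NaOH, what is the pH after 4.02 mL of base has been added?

Initial n(HN3) = 0.1211 x 0.03372 = 0.004083 mol.
n(NaOH) added = 0.3438 x 0.004020 = 0.001382 mol, converting that many moles of HN3 to N3-.
Remaining n(HN3) = 0.002701 mol; n(N3-) = 0.001382 mol.
By Henderson-Hasselbalch, pH = pKa + log([A^-]/[HA]) = 4.72 + log(0.001382/0.002701) = 4.72 + (-0.29) = 4.43.

4.43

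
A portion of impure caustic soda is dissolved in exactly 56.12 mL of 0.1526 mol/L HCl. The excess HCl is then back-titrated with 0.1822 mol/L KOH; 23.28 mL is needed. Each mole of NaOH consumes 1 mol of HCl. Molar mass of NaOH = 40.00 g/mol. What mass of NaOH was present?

Total n(HCl) added = 0.1526 x 0.05612 = 0.008564 mol.
n(KOH) used = 0.1822 x 0.02328 = 0.004242 mol, which equals the excess n(HCl).
So n(HCl) consumed by the sample = 0.008564 - 0.004242 = 0.004322 mol.
n(NaOH) = 0.004322 / 1 = 0.004322 mol.
mass = 0.004322 mol x 40.00 g/mol = 0.173 g.

0.173 g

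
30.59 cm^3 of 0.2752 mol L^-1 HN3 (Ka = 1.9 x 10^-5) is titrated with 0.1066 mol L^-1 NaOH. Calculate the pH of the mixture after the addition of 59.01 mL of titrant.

5.19

Initial n(HN3) = 0.2752 x 0.03059 = 0.008418 mol.
n(NaOH) added = 0.1066 x 0.05901 = 0.006290 mol, converting that many moles of HN3 to N3-.
Remaining n(HN3) = 0.002128 mol; n(N3-) = 0.006290 mol.
By Henderson-Hasselbalch, pH = pKa + log([A^-]/[HA]) = 4.72 + log(0.006290/0.002128) = 4.72 + (+0.47) = 5.19.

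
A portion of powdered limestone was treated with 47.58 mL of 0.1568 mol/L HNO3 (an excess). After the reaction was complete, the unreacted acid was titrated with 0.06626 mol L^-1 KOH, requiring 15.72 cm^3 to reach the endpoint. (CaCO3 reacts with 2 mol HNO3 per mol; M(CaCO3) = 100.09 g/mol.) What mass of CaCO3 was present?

0.321 g

Total n(HNO3) added = 0.1568 x 0.04758 = 0.007461 mol.
n(KOH) used = 0.06626 x 0.01572 = 0.001042 mol, which equals the excess n(HNO3).
So n(HNO3) consumed by the sample = 0.007461 - 0.001042 = 0.006419 mol.
n(CaCO3) = 0.006419 / 2 = 0.003209 mol.
mass = 0.003209 mol x 100.09 g/mol = 0.321 g.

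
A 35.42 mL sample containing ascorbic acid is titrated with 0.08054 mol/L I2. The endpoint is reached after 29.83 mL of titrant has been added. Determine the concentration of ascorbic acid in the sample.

n(I2) = 0.08054 x 0.02983 = 0.002403 mol.
From the balanced equation, 1 mol I2 reacts with 1 mol ascorbic acid, so n(ascorbic acid) = 0.002403 x 1/1 = 0.002403 mol.
[ascorbic acid] = 0.002403 / 0.03542 L = 0.0678 M.

0.0678 M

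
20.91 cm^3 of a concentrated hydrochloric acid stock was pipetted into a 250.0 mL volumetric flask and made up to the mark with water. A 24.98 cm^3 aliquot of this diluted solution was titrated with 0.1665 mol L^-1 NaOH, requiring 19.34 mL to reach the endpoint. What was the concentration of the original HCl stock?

1.54 M

n(NaOH) = 0.1665 x 0.01934 = 0.003220 mol.
n(HCl) in the aliquot = 0.003220 mol.
[diluted HCl] = 0.003220 / 0.02498 = 0.1289 M.
Dilution factor = 250.0/20.91 = 11.96, so [stock] = 0.1289 x 11.96 = 1.54 M.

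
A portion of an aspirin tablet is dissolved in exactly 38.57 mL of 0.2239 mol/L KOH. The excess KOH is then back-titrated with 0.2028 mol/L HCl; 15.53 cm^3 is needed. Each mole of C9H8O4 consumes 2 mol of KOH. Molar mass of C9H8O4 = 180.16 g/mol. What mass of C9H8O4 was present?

0.494 g

Total n(KOH) added = 0.2239 x 0.03857 = 0.008636 mol.
n(HCl) used = 0.2028 x 0.01553 = 0.003149 mol, which equals the excess n(KOH).
So n(KOH) consumed by the sample = 0.008636 - 0.003149 = 0.005486 mol.
n(C9H8O4) = 0.005486 / 2 = 0.002743 mol.
mass = 0.002743 mol x 180.16 g/mol = 0.494 g.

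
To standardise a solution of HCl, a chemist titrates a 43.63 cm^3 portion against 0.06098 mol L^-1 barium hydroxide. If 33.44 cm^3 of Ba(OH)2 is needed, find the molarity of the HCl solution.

n(Ba(OH)2) delivered = 0.06098 x 0.03344 = 0.002039 mol.
The reaction is 2 HCl + 1 Ba(OH)2, so n(HCl) = 0.002039 x 2/1 = 0.004078 mol.
[HCl] = 0.004078 mol / 0.04363 L = 0.0935 M.

0.0935 M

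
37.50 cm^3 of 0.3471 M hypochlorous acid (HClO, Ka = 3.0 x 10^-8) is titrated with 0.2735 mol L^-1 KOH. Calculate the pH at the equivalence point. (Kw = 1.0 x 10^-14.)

10.35

n(HClO) = 0.3471 x 0.03750 = 0.01302 mol; V(KOH) at equivalence = 0.01302/0.2735 = 0.04759 L.
At equivalence all the acid is converted to ClO-; total volume = 0.03750 + 0.04759 = 0.08509 L, so [ClO-] = 0.01302/0.08509 = 0.1530 M.
Kb = Kw/Ka = 1.0e-14 / 3.0 x 10^-8 = 3.33e-7.
[OH^-] = sqrt(Kb x [ClO-]) = sqrt(3.33e-7 x 0.1530) = 0.000226 M.
pOH = 3.65, so pH = 14.00 - 3.65 = 10.35.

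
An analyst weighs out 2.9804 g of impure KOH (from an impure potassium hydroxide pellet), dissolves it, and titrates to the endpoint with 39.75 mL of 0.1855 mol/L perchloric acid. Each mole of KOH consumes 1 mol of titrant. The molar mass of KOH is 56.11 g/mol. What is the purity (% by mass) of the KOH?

n(HClO4) = 0.1855 x 0.03975 = 0.007374 mol.
n(KOH) = 0.007374 / 1 = 0.007374 mol.
mass of KOH = 0.007374 x 56.11 = 0.4137 g.
% purity = 0.4137 / 2.9804 x 100 = 13.9%.

13.9%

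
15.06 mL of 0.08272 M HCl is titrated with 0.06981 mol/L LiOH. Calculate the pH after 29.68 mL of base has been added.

n(acid) = 0.08272 x 0.01506 = 0.001246 mol; n(LiOH) added = 0.06981 x 0.02968 = 0.002072 mol.
Base is in excess by 0.002072 - 0.001246 = 0.0008262 mol in a total volume of 0.04474 L.
[OH^-] = 0.0008262/0.04474 = 0.01847 M, so pOH = 1.73 and pH = 14.00 - 1.73 = 12.27.

12.27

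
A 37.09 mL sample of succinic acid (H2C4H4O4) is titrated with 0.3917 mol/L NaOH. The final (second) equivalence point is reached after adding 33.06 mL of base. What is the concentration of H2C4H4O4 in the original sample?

0.175 M

n(NaOH) = 0.3917 x 0.03306 = 0.01295 mol.
At the final (second) equivalence point, 2 mol OH^- react per mol H2C4H4O4, so n(H2C4H4O4) = 0.01295 / 2 = 0.006475 mol.
[H2C4H4O4] = 0.006475 / 0.03709 L = 0.175 M.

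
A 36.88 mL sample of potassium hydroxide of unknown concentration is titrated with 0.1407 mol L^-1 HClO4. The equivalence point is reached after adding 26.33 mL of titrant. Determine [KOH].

n(HClO4) delivered = 0.1407 x 0.02633 = 0.003705 mol.
For a 1:1 reaction, n(KOH) = 0.003705 mol.
[KOH] = 0.003705 mol / 0.03688 L = 0.100 M.

0.100 M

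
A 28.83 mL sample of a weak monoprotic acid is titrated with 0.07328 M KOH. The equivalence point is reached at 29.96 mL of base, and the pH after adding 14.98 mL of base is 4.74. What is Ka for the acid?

14.98 mL is half of the equivalence volume, so this is the half-equivalence point where [HA] = [A^-].
At half-equivalence pH = pKa, so pKa = 4.74.
Ka = 10^(-4.74) = 1.8 x 10^-5.

1.8 x 10^-5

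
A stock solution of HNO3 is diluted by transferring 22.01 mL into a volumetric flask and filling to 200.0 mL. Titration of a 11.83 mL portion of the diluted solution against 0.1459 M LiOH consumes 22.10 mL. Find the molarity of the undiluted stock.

n(LiOH) = 0.1459 x 0.02210 = 0.003224 mol.
n(HNO3) in the aliquot = 0.003224 mol.
[diluted HNO3] = 0.003224 / 0.01183 = 0.2726 M.
Dilution factor = 200.0/22.01 = 9.087, so [stock] = 0.2726 x 9.087 = 2.48 M.

2.48 M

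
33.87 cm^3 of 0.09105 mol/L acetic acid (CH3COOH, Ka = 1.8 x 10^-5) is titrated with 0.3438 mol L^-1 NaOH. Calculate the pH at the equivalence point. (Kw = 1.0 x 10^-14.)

8.80

n(CH3COOH) = 0.09105 x 0.03387 = 0.003084 mol; V(NaOH) at equivalence = 0.003084/0.3438 = 0.008970 L.
At equivalence all the acid is converted to CH3COO-; total volume = 0.03387 + 0.008970 = 0.04284 L, so [CH3COO-] = 0.003084/0.04284 = 0.07199 M.
Kb = Kw/Ka = 1.0e-14 / 1.8 x 10^-5 = 5.56e-10.
[OH^-] = sqrt(Kb x [CH3COO-]) = sqrt(5.56e-10 x 0.07199) = 6.32e-6 M.
pOH = 5.20, so pH = 14.00 - 5.20 = 8.80.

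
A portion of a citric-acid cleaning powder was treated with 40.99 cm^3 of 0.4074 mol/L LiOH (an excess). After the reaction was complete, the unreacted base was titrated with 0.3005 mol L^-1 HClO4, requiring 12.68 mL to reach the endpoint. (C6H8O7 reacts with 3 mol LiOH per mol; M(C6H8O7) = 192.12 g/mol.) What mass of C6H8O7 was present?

Total n(LiOH) added = 0.4074 x 0.04099 = 0.01670 mol.
n(HClO4) used = 0.3005 x 0.01268 = 0.003810 mol, which equals the excess n(LiOH).
So n(LiOH) consumed by the sample = 0.01670 - 0.003810 = 0.01289 mol.
n(C6H8O7) = 0.01289 / 3 = 0.004296 mol.
mass = 0.004296 mol x 192.12 g/mol = 0.825 g.

0.825 g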